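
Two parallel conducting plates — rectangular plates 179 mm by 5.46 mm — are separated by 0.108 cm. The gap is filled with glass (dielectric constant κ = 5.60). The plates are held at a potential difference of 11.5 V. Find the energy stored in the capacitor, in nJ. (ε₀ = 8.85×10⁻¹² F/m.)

U ≈ 2.97 nJ

A = 179 × 5.46 mm² = 9.77×10⁻⁴ m².
C = κε₀A/d = 5.60 × 8.85×10⁻¹² × 9.77×10⁻⁴ / 1.08×10⁻³ = 4.48×10⁻¹¹ F.
U = ½CV² = ½ × 4.48×10⁻¹¹ × (11.5)² = 2.97×10⁻⁹ J.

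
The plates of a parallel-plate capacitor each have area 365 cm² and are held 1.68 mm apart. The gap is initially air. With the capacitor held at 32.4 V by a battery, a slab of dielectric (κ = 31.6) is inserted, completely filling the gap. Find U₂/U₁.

U₂/U₁ ≈ 31.6

Battery connected ⇒ V is held fixed.
C₂ = 31.6 C₁ and U = ½CV², so U₂/U₁ = C₂/C₁ = 31.6.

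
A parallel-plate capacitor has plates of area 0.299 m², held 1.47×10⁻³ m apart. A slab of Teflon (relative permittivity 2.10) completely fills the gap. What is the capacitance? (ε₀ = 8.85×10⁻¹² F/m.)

C = κε₀A/d = 2.10 × 8.85×10⁻¹² × 0.299 / 1.47×10⁻³ = 3.78×10⁻⁹ F.

3.78 nF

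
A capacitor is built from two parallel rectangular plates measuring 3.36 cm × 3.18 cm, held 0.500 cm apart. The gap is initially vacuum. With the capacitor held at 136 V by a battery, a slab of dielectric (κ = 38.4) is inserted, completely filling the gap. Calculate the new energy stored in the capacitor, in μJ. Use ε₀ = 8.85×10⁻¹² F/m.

U ≈ 0.672 μJ

A = 3.36 × 3.18 cm² = 1.07×10⁻³ m².
Initially C₁ = ε₀A/d = 8.85×10⁻¹² × 1.07×10⁻³ / 5.00×10⁻³ = 1.89×10⁻¹² F.
U₁ = 1.75×10⁻⁸ J.
Battery connected ⇒ V is held fixed. C₂ = 38.4 C₁ and U = ½CV², so U₂/U₁ = C₂/C₁ = 38.4.
U₂ = 38.4 × 1.75×10⁻⁸ = 6.72×10⁻⁷ J.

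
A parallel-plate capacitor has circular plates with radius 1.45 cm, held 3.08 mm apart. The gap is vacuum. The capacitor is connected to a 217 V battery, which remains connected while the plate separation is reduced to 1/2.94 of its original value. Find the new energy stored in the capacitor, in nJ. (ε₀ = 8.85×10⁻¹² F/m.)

131 nJ

A = π(1.45 cm)² = 6.61×10⁻⁴ m².
Initially C₁ = ε₀A/d = 8.85×10⁻¹² × 6.61×10⁻⁴ / 3.08×10⁻³ = 1.90×10⁻¹² F.
U₁ = 4.47×10⁻⁸ J.
Battery connected ⇒ V is held fixed. C₂ = 2.94 C₁ and U = ½CV², so U₂/U₁ = C₂/C₁ = 2.94.
U₂ = 2.94 × 4.47×10⁻⁸ = 1.31×10⁻⁷ J.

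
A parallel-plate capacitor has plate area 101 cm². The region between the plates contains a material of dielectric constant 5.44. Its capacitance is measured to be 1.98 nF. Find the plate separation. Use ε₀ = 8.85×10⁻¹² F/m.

246 μm

A = 101 cm² = 1.01×10⁻² m².
d = κε₀A/C = 5.44 × 8.85×10⁻¹² × 1.01×10⁻² / 1.98×10⁻⁹ = 2.46×10⁻⁴ m.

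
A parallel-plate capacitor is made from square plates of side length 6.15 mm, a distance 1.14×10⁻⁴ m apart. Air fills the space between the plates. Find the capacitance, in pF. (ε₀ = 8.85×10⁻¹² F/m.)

A = (6.15 mm)² = 3.78×10⁻⁵ m².
C = ε₀A/d = 8.85×10⁻¹² × 3.78×10⁻⁵ / 1.14×10⁻⁴ = 2.94×10⁻¹² F.

C ≈ 2.94 pF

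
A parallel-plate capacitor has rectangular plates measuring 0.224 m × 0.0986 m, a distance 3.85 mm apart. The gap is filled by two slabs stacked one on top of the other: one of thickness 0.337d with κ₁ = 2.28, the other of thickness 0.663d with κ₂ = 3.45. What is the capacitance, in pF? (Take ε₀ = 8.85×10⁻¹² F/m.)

149 pF

A = 0.224 × 0.0986 m² = 2.21×10⁻² m².
Stacked slabs ⇒ two capacitors in series, each with the full plate area.
C₁ = κ₁ε₀A/d₁ = 2.28 × 8.85×10⁻¹² × 2.21×10⁻² / 1.30×10⁻³ = 3.43×10⁻¹⁰ F.
C₂ = κ₂ε₀A/d₂ = 3.45 × 8.85×10⁻¹² × 2.21×10⁻² / 2.55×10⁻³ = 2.64×10⁻¹⁰ F.
C = (1/C₁ + 1/C₂)⁻¹ = 1.49×10⁻¹⁰ F.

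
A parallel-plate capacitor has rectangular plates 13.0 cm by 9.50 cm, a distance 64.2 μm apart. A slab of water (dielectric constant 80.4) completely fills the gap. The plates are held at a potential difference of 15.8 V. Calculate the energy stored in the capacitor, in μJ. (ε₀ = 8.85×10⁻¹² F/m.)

17.1 μJ

A = 13.0 × 9.50 cm² = 1.24×10⁻² m².
C = κε₀A/d = 80.4 × 8.85×10⁻¹² × 1.24×10⁻² / 6.42×10⁻⁵ = 1.37×10⁻⁷ F.
U = ½CV² = ½ × 1.37×10⁻⁷ × (15.8)² = 1.71×10⁻⁵ J.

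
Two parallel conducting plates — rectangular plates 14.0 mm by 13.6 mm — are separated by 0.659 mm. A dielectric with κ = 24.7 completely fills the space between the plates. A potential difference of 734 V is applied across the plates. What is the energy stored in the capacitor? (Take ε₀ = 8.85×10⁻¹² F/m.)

A = 14.0 × 13.6 mm² = 1.90×10⁻⁴ m².
C = κε₀A/d = 24.7 × 8.85×10⁻¹² × 1.90×10⁻⁴ / 6.59×10⁻⁴ = 6.32×10⁻¹¹ F.
U = ½CV² = ½ × 6.32×10⁻¹¹ × (734)² = 1.70×10⁻⁵ J.

17.0 μJ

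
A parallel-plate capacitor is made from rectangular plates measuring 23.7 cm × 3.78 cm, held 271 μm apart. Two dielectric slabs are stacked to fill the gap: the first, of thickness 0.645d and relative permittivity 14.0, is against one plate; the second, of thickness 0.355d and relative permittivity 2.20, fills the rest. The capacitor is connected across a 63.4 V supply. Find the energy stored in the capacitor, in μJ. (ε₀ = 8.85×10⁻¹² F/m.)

A = 23.7 × 3.78 cm² = 8.96×10⁻³ m².
Stacked slabs ⇒ two capacitors in series, each with the full plate area.
C₁ = κ₁ε₀A/d₁ = 14.0 × 8.85×10⁻¹² × 8.96×10⁻³ / 1.75×10⁻⁴ = 6.35×10⁻⁹ F.
C₂ = κ₂ε₀A/d₂ = 2.20 × 8.85×10⁻¹² × 8.96×10⁻³ / 9.62×10⁻⁵ = 1.81×10⁻⁹ F.
C = (1/C₁ + 1/C₂)⁻¹ = 1.41×10⁻⁹ F.
U = ½CV² = ½ × 1.41×10⁻⁹ × (63.4)² = 2.83×10⁻⁶ J.

U ≈ 2.83 μJ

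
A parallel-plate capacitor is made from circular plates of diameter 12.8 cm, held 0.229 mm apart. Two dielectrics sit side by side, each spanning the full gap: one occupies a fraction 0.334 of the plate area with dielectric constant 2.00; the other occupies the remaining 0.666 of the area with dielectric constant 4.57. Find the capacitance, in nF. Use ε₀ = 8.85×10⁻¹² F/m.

C ≈ 1.85 nF

A = π(12.8/2 cm)² = 1.29×10⁻² m².
Side-by-side slabs ⇒ two capacitors in parallel, each spanning the full gap.
C₁ = κ₁ε₀A₁/d = 2.00 × 8.85×10⁻¹² × 4.30×10⁻³ / 2.29×10⁻⁴ = 3.32×10⁻¹⁰ F.
C₂ = κ₂ε₀A₂/d = 4.57 × 8.85×10⁻¹² × 8.57×10⁻³ / 2.29×10⁻⁴ = 1.51×10⁻⁹ F.
C = C₁ + C₂ = 1.85×10⁻⁹ F.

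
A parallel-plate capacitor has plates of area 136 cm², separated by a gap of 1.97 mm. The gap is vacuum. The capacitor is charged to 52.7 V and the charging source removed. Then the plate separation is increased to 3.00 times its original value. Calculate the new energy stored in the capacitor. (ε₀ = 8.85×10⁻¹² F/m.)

255 nJ

A = 136 cm² = 1.36×10⁻² m².
Initially C₁ = ε₀A/d = 8.85×10⁻¹² × 1.36×10⁻² / 1.97×10⁻³ = 6.11×10⁻¹¹ F.
U₁ = 8.48×10⁻⁸ J.
Isolated ⇒ Q is held fixed. C₂ = 0.333 C₁ and U = Q²/(2C), so U₂/U₁ = C₁/C₂ = 3.00.
U₂ = 3.00 × 8.48×10⁻⁸ = 2.55×10⁻⁷ J.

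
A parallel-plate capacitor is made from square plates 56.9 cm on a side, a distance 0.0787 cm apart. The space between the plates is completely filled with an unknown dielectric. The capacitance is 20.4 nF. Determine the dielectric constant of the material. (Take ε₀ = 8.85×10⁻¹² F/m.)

κ ≈ 5.60

A = (56.9 cm)² = 0.324 m².
κ = Cd/(ε₀A) = 2.04×10⁻⁸ × 7.87×10⁻⁴ / (8.85×10⁻¹² × 0.324) = 5.60.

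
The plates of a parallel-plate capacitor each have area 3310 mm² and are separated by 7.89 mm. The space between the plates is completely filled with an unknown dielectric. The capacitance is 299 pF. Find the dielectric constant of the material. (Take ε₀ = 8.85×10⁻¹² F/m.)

80.5

A = 3310 mm² = 3.31×10⁻³ m².
κ = Cd/(ε₀A) = 2.99×10⁻¹⁰ × 7.89×10⁻³ / (8.85×10⁻¹² × 3.31×10⁻³) = 80.5.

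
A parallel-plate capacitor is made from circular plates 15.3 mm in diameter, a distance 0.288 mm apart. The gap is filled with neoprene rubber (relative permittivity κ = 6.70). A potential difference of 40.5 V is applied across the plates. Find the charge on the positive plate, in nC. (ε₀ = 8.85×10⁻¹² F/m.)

Q ≈ 1.53 nC

A = π(15.3/2 mm)² = 1.84×10⁻⁴ m².
C = κε₀A/d = 6.70 × 8.85×10⁻¹² × 1.84×10⁻⁴ / 2.88×10⁻⁴ = 3.79×10⁻¹¹ F.
Q = CV = 3.79×10⁻¹¹ × 40.5 = 1.53×10⁻⁹ C.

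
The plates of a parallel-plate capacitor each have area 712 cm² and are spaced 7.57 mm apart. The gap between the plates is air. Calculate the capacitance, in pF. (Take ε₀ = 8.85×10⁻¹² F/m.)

C ≈ 83.2 pF

A = 712 cm² = 7.12×10⁻² m².
C = ε₀A/d = 8.85×10⁻¹² × 7.12×10⁻² / 7.57×10⁻³ = 8.32×10⁻¹¹ F.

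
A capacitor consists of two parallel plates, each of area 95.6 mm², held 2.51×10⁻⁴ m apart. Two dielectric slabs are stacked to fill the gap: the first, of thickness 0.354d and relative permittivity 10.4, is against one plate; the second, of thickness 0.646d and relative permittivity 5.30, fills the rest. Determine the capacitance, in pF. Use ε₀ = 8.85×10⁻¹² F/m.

A = 95.6 mm² = 9.56×10⁻⁵ m².
Stacked slabs ⇒ two capacitors in series, each with the full plate area.
C₁ = κ₁ε₀A/d₁ = 10.4 × 8.85×10⁻¹² × 9.56×10⁻⁵ / 8.89×10⁻⁵ = 9.90×10⁻¹¹ F.
C₂ = κ₂ε₀A/d₂ = 5.30 × 8.85×10⁻¹² × 9.56×10⁻⁵ / 1.62×10⁻⁴ = 2.77×10⁻¹¹ F.
C = (1/C₁ + 1/C₂)⁻¹ = 2.16×10⁻¹¹ F.

C ≈ 21.6 pF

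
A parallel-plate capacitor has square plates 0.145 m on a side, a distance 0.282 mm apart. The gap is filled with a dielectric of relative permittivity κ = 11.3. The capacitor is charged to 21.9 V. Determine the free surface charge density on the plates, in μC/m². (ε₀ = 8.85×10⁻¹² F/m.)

A = (0.145 m)² = 2.10×10⁻² m².
C = κε₀A/d = 11.3 × 8.85×10⁻¹² × 2.10×10⁻² / 2.82×10⁻⁴ = 7.46×10⁻⁹ F.
σ = Q/A = CV/A = 7.46×10⁻⁹ × 21.9 / 2.10×10⁻² = 7.77×10⁻⁶ C/m².

σ ≈ 7.77 μC/m²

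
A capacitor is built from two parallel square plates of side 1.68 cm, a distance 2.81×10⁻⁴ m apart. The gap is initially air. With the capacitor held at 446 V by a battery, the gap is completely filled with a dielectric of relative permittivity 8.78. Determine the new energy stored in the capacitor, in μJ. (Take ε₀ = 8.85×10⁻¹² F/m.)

A = (1.68 cm)² = 2.82×10⁻⁴ m².
Initially C₁ = ε₀A/d = 8.85×10⁻¹² × 2.82×10⁻⁴ / 2.81×10⁻⁴ = 8.89×10⁻¹² F.
U₁ = 8.84×10⁻⁷ J.
Battery connected ⇒ V is held fixed. C₂ = 8.78 C₁ and U = ½CV², so U₂/U₁ = C₂/C₁ = 8.78.
U₂ = 8.78 × 8.84×10⁻⁷ = 7.76×10⁻⁶ J.

7.76 μJ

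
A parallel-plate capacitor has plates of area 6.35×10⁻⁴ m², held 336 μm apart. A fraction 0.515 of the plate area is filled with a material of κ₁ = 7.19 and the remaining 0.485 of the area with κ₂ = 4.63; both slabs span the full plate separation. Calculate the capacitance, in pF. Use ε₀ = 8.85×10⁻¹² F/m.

Side-by-side slabs ⇒ two capacitors in parallel, each spanning the full gap.
C₁ = κ₁ε₀A₁/d = 7.19 × 8.85×10⁻¹² × 3.27×10⁻⁴ / 3.36×10⁻⁴ = 6.19×10⁻¹¹ F.
C₂ = κ₂ε₀A₂/d = 4.63 × 8.85×10⁻¹² × 3.08×10⁻⁴ / 3.36×10⁻⁴ = 3.76×10⁻¹¹ F.
C = C₁ + C₂ = 9.95×10⁻¹¹ F.

99.5 pF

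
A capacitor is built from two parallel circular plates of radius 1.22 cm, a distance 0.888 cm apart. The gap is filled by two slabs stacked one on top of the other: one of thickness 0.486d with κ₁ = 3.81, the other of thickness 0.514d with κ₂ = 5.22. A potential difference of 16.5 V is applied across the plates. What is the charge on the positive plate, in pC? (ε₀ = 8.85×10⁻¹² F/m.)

34.0 pC

A = π(1.22 cm)² = 4.68×10⁻⁴ m².
Stacked slabs ⇒ two capacitors in series, each with the full plate area.
C₁ = κ₁ε₀A/d₁ = 3.81 × 8.85×10⁻¹² × 4.68×10⁻⁴ / 4.32×10⁻³ = 3.65×10⁻¹² F.
C₂ = κ₂ε₀A/d₂ = 5.22 × 8.85×10⁻¹² × 4.68×10⁻⁴ / 4.56×10⁻³ = 4.73×10⁻¹² F.
C = (1/C₁ + 1/C₂)⁻¹ = 2.06×10⁻¹² F.
Q = CV = 2.06×10⁻¹² × 16.5 = 3.40×10⁻¹¹ C.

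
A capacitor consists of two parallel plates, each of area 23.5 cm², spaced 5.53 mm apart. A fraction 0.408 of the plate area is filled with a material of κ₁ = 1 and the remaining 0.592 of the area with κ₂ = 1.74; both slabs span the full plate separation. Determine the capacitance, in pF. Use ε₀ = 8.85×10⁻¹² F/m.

A = 23.5 cm² = 2.35×10⁻³ m².
Side-by-side slabs ⇒ two capacitors in parallel, each spanning the full gap.
C₁ = κ₁ε₀A₁/d = 1.00 × 8.85×10⁻¹² × 9.59×10⁻⁴ / 5.53×10⁻³ = 1.53×10⁻¹² F.
C₂ = κ₂ε₀A₂/d = 1.74 × 8.85×10⁻¹² × 1.39×10⁻³ / 5.53×10⁻³ = 3.87×10⁻¹² F.
C = C₁ + C₂ = 5.41×10⁻¹² F.

5.41 pF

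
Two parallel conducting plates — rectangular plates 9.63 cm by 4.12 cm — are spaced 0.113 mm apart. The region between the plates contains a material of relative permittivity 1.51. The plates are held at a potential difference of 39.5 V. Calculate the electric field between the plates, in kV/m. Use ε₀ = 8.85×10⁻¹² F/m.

350 kV/m

E = V/d = 39.5 / 1.13×10⁻⁴ = 3.50×10⁵ V/m.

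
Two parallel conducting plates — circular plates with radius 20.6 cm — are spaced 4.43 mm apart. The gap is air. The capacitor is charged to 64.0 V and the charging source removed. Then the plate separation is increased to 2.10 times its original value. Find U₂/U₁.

Isolated ⇒ Q is held fixed.
C₂ = 0.476 C₁ and U = Q²/(2C), so U₂/U₁ = C₁/C₂ = 2.10.

2.10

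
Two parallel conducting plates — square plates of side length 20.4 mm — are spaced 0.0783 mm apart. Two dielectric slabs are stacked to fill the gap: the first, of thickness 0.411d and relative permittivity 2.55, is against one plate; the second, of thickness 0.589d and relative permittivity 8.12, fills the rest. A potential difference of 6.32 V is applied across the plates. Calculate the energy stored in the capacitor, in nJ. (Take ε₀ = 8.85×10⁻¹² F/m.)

A = (20.4 mm)² = 4.16×10⁻⁴ m².
Stacked slabs ⇒ two capacitors in series, each with the full plate area.
C₁ = κ₁ε₀A/d₁ = 2.55 × 8.85×10⁻¹² × 4.16×10⁻⁴ / 3.22×10⁻⁵ = 2.92×10⁻¹⁰ F.
C₂ = κ₂ε₀A/d₂ = 8.12 × 8.85×10⁻¹² × 4.16×10⁻⁴ / 4.61×10⁻⁵ = 6.48×10⁻¹⁰ F.
C = (1/C₁ + 1/C₂)⁻¹ = 2.01×10⁻¹⁰ F.
U = ½CV² = ½ × 2.01×10⁻¹⁰ × (6.32)² = 4.02×10⁻⁹ J.

4.02 nJ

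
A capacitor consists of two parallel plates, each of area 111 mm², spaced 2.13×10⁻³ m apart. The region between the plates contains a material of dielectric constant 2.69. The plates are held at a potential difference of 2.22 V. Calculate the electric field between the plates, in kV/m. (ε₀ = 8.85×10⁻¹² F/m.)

E = V/d = 2.22 / 2.13×10⁻³ = 1.04×10³ V/m.

E ≈ 1.04 kV/m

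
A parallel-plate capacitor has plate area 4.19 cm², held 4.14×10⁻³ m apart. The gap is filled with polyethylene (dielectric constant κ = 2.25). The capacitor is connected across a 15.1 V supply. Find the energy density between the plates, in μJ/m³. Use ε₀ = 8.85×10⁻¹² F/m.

132 μJ/m³

E = V/d = 15.1 / 4.14×10⁻³ = 3.65×10³ V/m.
u = ½κε₀E² = ½ × 2.25 × 8.85×10⁻¹² × (3.65×10³)² = 1.32×10⁻⁴ J/m³.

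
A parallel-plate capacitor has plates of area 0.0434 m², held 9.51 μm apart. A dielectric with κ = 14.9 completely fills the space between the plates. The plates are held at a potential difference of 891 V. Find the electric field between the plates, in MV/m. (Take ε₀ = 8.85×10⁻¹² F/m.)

E = V/d = 891 / 9.51×10⁻⁶ = 9.37×10⁷ V/m.

93.7 MV/m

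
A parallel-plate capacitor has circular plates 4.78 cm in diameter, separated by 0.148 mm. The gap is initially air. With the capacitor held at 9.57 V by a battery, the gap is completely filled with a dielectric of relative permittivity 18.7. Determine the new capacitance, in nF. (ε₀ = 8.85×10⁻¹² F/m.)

C ≈ 2.01 nF

A = π(4.78/2 cm)² = 1.79×10⁻³ m².
Initially C₁ = ε₀A/d = 8.85×10⁻¹² × 1.79×10⁻³ / 1.48×10⁻⁴ = 1.07×10⁻¹⁰ F.
C = κε₀A/d scales with κ, so C₂/C₁ = κ = 18.7.
C₂ = 18.7 × 1.07×10⁻¹⁰ = 2.01×10⁻⁹ F.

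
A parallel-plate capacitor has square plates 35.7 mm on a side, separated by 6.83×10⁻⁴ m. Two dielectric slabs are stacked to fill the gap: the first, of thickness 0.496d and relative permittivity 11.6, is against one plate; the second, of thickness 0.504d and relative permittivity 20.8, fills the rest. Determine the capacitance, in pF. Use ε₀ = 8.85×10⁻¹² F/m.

247 pF

A = (35.7 mm)² = 1.27×10⁻³ m².
Stacked slabs ⇒ two capacitors in series, each with the full plate area.
C₁ = κ₁ε₀A/d₁ = 11.6 × 8.85×10⁻¹² × 1.27×10⁻³ / 3.39×10⁻⁴ = 3.86×10⁻¹⁰ F.
C₂ = κ₂ε₀A/d₂ = 20.8 × 8.85×10⁻¹² × 1.27×10⁻³ / 3.44×10⁻⁴ = 6.82×10⁻¹⁰ F.
C = (1/C₁ + 1/C₂)⁻¹ = 2.47×10⁻¹⁰ F.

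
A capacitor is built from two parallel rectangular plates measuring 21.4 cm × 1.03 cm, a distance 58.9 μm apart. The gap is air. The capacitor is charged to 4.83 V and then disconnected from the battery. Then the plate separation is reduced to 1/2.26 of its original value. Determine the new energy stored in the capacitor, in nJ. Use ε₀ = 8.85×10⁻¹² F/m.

A = 21.4 × 1.03 cm² = 2.20×10⁻³ m².
Initially C₁ = ε₀A/d = 8.85×10⁻¹² × 2.20×10⁻³ / 5.89×10⁻⁵ = 3.31×10⁻¹⁰ F.
U₁ = 3.86×10⁻⁹ J.
Isolated ⇒ Q is held fixed. C₂ = 2.26 C₁ and U = Q²/(2C), so U₂/U₁ = C₁/C₂ = 0.442.
U₂ = 0.442 × 3.86×10⁻⁹ = 1.71×10⁻⁹ J.

U ≈ 1.71 nJ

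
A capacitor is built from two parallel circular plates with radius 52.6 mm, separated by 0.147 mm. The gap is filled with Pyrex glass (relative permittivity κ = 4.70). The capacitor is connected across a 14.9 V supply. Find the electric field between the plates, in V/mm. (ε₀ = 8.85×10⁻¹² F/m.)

E = V/d = 14.9 / 1.47×10⁻⁴ = 1.01×10⁵ V/m.

E ≈ 101 V/mm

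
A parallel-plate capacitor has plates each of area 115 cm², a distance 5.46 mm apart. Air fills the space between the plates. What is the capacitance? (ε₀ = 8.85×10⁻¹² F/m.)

A = 115 cm² = 1.15×10⁻² m².
C = ε₀A/d = 8.85×10⁻¹² × 1.15×10⁻² / 5.46×10⁻³ = 1.86×10⁻¹¹ F.

C ≈ 18.6 pF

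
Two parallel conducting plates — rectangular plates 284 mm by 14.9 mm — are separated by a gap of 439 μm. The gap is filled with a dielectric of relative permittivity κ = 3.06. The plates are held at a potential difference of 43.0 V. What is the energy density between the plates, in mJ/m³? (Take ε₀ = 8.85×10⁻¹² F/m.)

130 mJ/m³

E = V/d = 43.0 / 4.39×10⁻⁴ = 9.79×10⁴ V/m.
u = ½κε₀E² = ½ × 3.06 × 8.85×10⁻¹² × (9.79×10⁴)² = 0.130 J/m³.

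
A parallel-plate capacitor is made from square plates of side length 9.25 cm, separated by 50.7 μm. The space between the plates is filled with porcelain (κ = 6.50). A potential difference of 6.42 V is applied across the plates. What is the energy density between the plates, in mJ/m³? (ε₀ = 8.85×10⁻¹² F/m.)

E = V/d = 6.42 / 5.07×10⁻⁵ = 1.27×10⁵ V/m.
u = ½κε₀E² = ½ × 6.50 × 8.85×10⁻¹² × (1.27×10⁵)² = 0.461 J/m³.

461 mJ/m³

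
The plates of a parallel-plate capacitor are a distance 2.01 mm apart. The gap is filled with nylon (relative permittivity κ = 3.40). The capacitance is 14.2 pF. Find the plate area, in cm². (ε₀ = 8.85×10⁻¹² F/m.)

9.49 cm²

A = Cd/(κε₀) = 1.42×10⁻¹¹ × 2.01×10⁻³ / (3.40 × 8.85×10⁻¹²) = 9.49×10⁻⁴ m².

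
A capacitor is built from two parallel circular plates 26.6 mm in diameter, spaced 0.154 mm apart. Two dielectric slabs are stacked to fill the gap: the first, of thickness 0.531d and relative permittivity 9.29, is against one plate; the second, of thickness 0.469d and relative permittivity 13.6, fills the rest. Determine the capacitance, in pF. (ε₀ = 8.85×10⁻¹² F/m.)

A = π(26.6/2 mm)² = 5.56×10⁻⁴ m².
Stacked slabs ⇒ two capacitors in series, each with the full plate area.
C₁ = κ₁ε₀A/d₁ = 9.29 × 8.85×10⁻¹² × 5.56×10⁻⁴ / 8.18×10⁻⁵ = 5.59×10⁻¹⁰ F.
C₂ = κ₂ε₀A/d₂ = 13.6 × 8.85×10⁻¹² × 5.56×10⁻⁴ / 7.22×10⁻⁵ = 9.26×10⁻¹⁰ F.
C = (1/C₁ + 1/C₂)⁻¹ = 3.48×10⁻¹⁰ F.

C ≈ 348 pF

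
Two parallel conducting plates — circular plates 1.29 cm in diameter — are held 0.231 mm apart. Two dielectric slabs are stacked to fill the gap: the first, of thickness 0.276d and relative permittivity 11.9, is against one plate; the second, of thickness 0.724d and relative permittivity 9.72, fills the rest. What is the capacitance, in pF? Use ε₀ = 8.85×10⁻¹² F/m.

A = π(1.29/2 cm)² = 1.31×10⁻⁴ m².
Stacked slabs ⇒ two capacitors in series, each with the full plate area.
C₁ = κ₁ε₀A/d₁ = 11.9 × 8.85×10⁻¹² × 1.31×10⁻⁴ / 6.38×10⁻⁵ = 2.16×10⁻¹⁰ F.
C₂ = κ₂ε₀A/d₂ = 9.72 × 8.85×10⁻¹² × 1.31×10⁻⁴ / 1.67×10⁻⁴ = 6.72×10⁻¹¹ F.
C = (1/C₁ + 1/C₂)⁻¹ = 5.13×10⁻¹¹ F.

51.3 pF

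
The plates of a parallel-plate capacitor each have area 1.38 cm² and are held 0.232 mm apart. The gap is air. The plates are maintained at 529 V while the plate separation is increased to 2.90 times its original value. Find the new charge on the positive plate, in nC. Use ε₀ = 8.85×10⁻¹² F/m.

Q ≈ 0.960 nC

A = 1.38 cm² = 1.38×10⁻⁴ m².
Initially C₁ = ε₀A/d = 8.85×10⁻¹² × 1.38×10⁻⁴ / 2.32×10⁻⁴ = 5.26×10⁻¹² F.
Q₁ = 2.78×10⁻⁹ C.
Battery connected ⇒ V is held fixed. C₂ = 0.345 C₁ and Q = CV, so Q₂/Q₁ = C₂/C₁ = 0.345.
Q₂ = 0.345 × 2.78×10⁻⁹ = 9.60×10⁻¹⁰ C.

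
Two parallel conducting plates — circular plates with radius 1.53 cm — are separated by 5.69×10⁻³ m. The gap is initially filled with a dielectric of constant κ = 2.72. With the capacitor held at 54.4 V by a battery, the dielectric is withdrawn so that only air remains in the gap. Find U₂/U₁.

Battery connected ⇒ V is held fixed.
C₂ = 0.368 C₁ and U = ½CV², so U₂/U₁ = C₂/C₁ = 0.368.

0.368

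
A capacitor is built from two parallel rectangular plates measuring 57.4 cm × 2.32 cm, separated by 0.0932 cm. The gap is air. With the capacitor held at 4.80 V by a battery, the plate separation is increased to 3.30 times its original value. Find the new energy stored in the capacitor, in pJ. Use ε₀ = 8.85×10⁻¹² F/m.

A = 57.4 × 2.32 cm² = 1.33×10⁻² m².
Initially C₁ = ε₀A/d = 8.85×10⁻¹² × 1.33×10⁻² / 9.32×10⁻⁴ = 1.26×10⁻¹⁰ F.
U₁ = 1.46×10⁻⁹ J.
Battery connected ⇒ V is held fixed. C₂ = 0.303 C₁ and U = ½CV², so U₂/U₁ = C₂/C₁ = 0.303.
U₂ = 0.303 × 1.46×10⁻⁹ = 4.41×10⁻¹⁰ J.

U ≈ 441 pJ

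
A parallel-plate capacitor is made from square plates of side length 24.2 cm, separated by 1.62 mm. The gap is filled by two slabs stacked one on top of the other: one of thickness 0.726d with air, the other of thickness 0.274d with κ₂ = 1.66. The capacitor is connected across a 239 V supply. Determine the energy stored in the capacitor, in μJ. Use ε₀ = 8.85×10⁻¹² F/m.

A = (24.2 cm)² = 5.86×10⁻² m².
Stacked slabs ⇒ two capacitors in series, each with the full plate area.
C₁ = κ₁ε₀A/d₁ = 1.00 × 8.85×10⁻¹² × 5.86×10⁻² / 1.18×10⁻³ = 4.41×10⁻¹⁰ F.
C₂ = κ₂ε₀A/d₂ = 1.66 × 8.85×10⁻¹² × 5.86×10⁻² / 4.44×10⁻⁴ = 1.94×10⁻⁹ F.
C = (1/C₁ + 1/C₂)⁻¹ = 3.59×10⁻¹⁰ F.
U = ½CV² = ½ × 3.59×10⁻¹⁰ × (239)² = 1.03×10⁻⁵ J.

U ≈ 10.3 μJ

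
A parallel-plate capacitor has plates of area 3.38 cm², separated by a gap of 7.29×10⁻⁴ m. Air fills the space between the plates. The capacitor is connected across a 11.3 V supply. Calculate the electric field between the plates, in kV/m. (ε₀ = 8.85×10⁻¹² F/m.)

E ≈ 15.5 kV/m

E = V/d = 11.3 / 7.29×10⁻⁴ = 1.55×10⁴ V/m.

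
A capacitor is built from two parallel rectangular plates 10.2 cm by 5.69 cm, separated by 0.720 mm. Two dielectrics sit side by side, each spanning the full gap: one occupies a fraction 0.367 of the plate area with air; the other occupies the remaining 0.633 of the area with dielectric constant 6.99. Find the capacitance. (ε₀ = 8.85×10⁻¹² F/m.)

A = 10.2 × 5.69 cm² = 5.80×10⁻³ m².
Side-by-side slabs ⇒ two capacitors in parallel, each spanning the full gap.
C₁ = κ₁ε₀A₁/d = 1.00 × 8.85×10⁻¹² × 2.13×10⁻³ / 7.20×10⁻⁴ = 2.62×10⁻¹¹ F.
C₂ = κ₂ε₀A₂/d = 6.99 × 8.85×10⁻¹² × 3.67×10⁻³ / 7.20×10⁻⁴ = 3.16×10⁻¹⁰ F.
C = C₁ + C₂ = 3.42×10⁻¹⁰ F.

342 pF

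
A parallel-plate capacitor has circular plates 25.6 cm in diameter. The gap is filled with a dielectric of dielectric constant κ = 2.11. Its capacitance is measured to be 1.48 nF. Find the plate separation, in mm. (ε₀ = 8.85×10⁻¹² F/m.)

d ≈ 0.649 mm

A = π(25.6/2 cm)² = 5.15×10⁻² m².
d = κε₀A/C = 2.11 × 8.85×10⁻¹² × 5.15×10⁻² / 1.48×10⁻⁹ = 6.49×10⁻⁴ m.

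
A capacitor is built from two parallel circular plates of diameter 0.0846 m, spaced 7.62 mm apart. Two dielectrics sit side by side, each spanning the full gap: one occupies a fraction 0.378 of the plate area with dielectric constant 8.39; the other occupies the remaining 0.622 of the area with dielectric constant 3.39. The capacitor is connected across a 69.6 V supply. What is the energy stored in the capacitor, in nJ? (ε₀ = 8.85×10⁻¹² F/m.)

83.5 nJ

A = π(0.0846/2 m)² = 5.62×10⁻³ m².
Side-by-side slabs ⇒ two capacitors in parallel, each spanning the full gap.
C₁ = κ₁ε₀A₁/d = 8.39 × 8.85×10⁻¹² × 2.12×10⁻³ / 7.62×10⁻³ = 2.07×10⁻¹¹ F.
C₂ = κ₂ε₀A₂/d = 3.39 × 8.85×10⁻¹² × 3.50×10⁻³ / 7.62×10⁻³ = 1.38×10⁻¹¹ F.
C = C₁ + C₂ = 3.45×10⁻¹¹ F.
U = ½CV² = ½ × 3.45×10⁻¹¹ × (69.6)² = 8.35×10⁻⁸ J.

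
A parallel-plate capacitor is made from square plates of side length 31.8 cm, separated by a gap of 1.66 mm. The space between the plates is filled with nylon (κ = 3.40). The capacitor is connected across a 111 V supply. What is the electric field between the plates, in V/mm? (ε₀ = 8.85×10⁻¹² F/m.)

E = V/d = 111 / 1.66×10⁻³ = 6.69×10⁴ V/m.

66.9 V/mm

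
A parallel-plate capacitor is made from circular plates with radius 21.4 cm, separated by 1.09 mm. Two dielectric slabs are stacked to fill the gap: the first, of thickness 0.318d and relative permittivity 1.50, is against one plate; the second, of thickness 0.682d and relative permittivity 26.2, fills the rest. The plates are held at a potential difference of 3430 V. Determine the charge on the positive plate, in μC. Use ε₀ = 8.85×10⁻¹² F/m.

Q ≈ 16.8 μC

A = π(21.4 cm)² = 0.144 m².
Stacked slabs ⇒ two capacitors in series, each with the full plate area.
C₁ = κ₁ε₀A/d₁ = 1.50 × 8.85×10⁻¹² × 0.144 / 3.47×10⁻⁴ = 5.51×10⁻⁹ F.
C₂ = κ₂ε₀A/d₂ = 26.2 × 8.85×10⁻¹² × 0.144 / 7.43×10⁻⁴ = 4.49×10⁻⁸ F.
C = (1/C₁ + 1/C₂)⁻¹ = 4.91×10⁻⁹ F.
Q = CV = 4.91×10⁻⁹ × 3430 = 1.68×10⁻⁵ C.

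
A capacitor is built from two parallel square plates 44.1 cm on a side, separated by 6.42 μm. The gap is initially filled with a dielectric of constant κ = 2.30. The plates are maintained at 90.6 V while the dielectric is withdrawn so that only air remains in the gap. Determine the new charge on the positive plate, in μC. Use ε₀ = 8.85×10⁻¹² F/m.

Q ≈ 24.3 μC

A = (44.1 cm)² = 0.194 m².
Initially C₁ = κε₀A/d = 2.30 × 8.85×10⁻¹² × 0.194 / 6.42×10⁻⁶ = 6.17×10⁻⁷ F.
Q₁ = 5.59×10⁻⁵ C.
Battery connected ⇒ V is held fixed. C₂ = 0.435 C₁ and Q = CV, so Q₂/Q₁ = C₂/C₁ = 0.435.
Q₂ = 0.435 × 5.59×10⁻⁵ = 2.43×10⁻⁵ C.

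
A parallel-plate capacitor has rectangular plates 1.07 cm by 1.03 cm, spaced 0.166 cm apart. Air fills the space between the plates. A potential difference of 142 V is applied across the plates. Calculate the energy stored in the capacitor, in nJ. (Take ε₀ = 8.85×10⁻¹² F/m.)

U ≈ 5.92 nJ

A = 1.07 × 1.03 cm² = 1.10×10⁻⁴ m².
C = ε₀A/d = 8.85×10⁻¹² × 1.10×10⁻⁴ / 1.66×10⁻³ = 5.88×10⁻¹³ F.
U = ½CV² = ½ × 5.88×10⁻¹³ × (142)² = 5.92×10⁻⁹ J.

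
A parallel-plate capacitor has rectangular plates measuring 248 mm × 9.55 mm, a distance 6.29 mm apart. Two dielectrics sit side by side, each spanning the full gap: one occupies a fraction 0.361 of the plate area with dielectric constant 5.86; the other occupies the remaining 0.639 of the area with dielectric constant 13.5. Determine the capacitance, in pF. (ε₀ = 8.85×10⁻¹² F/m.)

35.8 pF

A = 248 × 9.55 mm² = 2.37×10⁻³ m².
Side-by-side slabs ⇒ two capacitors in parallel, each spanning the full gap.
C₁ = κ₁ε₀A₁/d = 5.86 × 8.85×10⁻¹² × 8.55×10⁻⁴ / 6.29×10⁻³ = 7.05×10⁻¹² F.
C₂ = κ₂ε₀A₂/d = 13.5 × 8.85×10⁻¹² × 1.51×10⁻³ / 6.29×10⁻³ = 2.87×10⁻¹¹ F.
C = C₁ + C₂ = 3.58×10⁻¹¹ F.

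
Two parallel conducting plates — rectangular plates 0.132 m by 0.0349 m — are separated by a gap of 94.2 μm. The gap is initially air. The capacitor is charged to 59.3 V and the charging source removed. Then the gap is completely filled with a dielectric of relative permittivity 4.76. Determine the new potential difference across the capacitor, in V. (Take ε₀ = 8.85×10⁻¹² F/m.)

A = 0.132 × 0.0349 m² = 4.61×10⁻³ m².
Initially C₁ = ε₀A/d = 8.85×10⁻¹² × 4.61×10⁻³ / 9.42×10⁻⁵ = 4.33×10⁻¹⁰ F.
V₁ = 59.3 V.
Isolated ⇒ Q is held fixed. C₂ = 4.76 C₁ and V = Q/C, so V₂/V₁ = C₁/C₂ = 0.210.
V₂ = 0.210 × 59.3 = 12.5 V.

V ≈ 12.5 V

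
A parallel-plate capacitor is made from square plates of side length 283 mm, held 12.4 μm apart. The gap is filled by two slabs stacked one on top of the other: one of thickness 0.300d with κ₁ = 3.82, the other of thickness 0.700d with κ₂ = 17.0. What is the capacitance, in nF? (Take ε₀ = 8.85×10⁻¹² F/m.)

A = (283 mm)² = 8.01×10⁻² m².
Stacked slabs ⇒ two capacitors in series, each with the full plate area.
C₁ = κ₁ε₀A/d₁ = 3.82 × 8.85×10⁻¹² × 8.01×10⁻² / 3.72×10⁻⁶ = 7.28×10⁻⁷ F.
C₂ = κ₂ε₀A/d₂ = 17.0 × 8.85×10⁻¹² × 8.01×10⁻² / 8.68×10⁻⁶ = 1.39×10⁻⁶ F.
C = (1/C₁ + 1/C₂)⁻¹ = 4.77×10⁻⁷ F.

477 nF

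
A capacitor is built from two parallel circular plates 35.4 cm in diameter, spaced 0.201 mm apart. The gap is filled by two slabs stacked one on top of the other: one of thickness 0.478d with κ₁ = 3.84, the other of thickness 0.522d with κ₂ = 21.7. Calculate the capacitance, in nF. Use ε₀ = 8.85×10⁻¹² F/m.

29.2 nF

A = π(35.4/2 cm)² = 9.84×10⁻² m².
Stacked slabs ⇒ two capacitors in series, each with the full plate area.
C₁ = κ₁ε₀A/d₁ = 3.84 × 8.85×10⁻¹² × 9.84×10⁻² / 9.61×10⁻⁵ = 3.48×10⁻⁸ F.
C₂ = κ₂ε₀A/d₂ = 21.7 × 8.85×10⁻¹² × 9.84×10⁻² / 1.05×10⁻⁴ = 1.80×10⁻⁷ F.
C = (1/C₁ + 1/C₂)⁻¹ = 2.92×10⁻⁸ F.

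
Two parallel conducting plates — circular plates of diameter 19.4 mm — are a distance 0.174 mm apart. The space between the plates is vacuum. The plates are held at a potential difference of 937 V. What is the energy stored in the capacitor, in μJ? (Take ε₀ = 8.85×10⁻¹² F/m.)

U ≈ 6.60 μJ

A = π(19.4/2 mm)² = 2.96×10⁻⁴ m².
C = ε₀A/d = 8.85×10⁻¹² × 2.96×10⁻⁴ / 1.74×10⁻⁴ = 1.50×10⁻¹¹ F.
U = ½CV² = ½ × 1.50×10⁻¹¹ × (937)² = 6.60×10⁻⁶ J.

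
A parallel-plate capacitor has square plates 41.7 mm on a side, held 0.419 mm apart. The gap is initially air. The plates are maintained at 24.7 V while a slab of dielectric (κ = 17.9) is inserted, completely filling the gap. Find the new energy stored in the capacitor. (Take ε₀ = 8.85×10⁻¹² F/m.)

A = (41.7 mm)² = 1.74×10⁻³ m².
Initially C₁ = ε₀A/d = 8.85×10⁻¹² × 1.74×10⁻³ / 4.19×10⁻⁴ = 3.67×10⁻¹¹ F.
U₁ = 1.12×10⁻⁸ J.
Battery connected ⇒ V is held fixed. C₂ = 17.9 C₁ and U = ½CV², so U₂/U₁ = C₂/C₁ = 17.9.
U₂ = 17.9 × 1.12×10⁻⁸ = 2.01×10⁻⁷ J.

U ≈ 201 nJ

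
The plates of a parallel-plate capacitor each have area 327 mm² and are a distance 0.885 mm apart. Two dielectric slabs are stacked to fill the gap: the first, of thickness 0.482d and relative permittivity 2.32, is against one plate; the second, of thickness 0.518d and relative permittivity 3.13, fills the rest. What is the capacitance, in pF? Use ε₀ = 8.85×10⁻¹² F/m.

8.76 pF

A = 327 mm² = 3.27×10⁻⁴ m².
Stacked slabs ⇒ two capacitors in series, each with the full plate area.
C₁ = κ₁ε₀A/d₁ = 2.32 × 8.85×10⁻¹² × 3.27×10⁻⁴ / 4.27×10⁻⁴ = 1.57×10⁻¹¹ F.
C₂ = κ₂ε₀A/d₂ = 3.13 × 8.85×10⁻¹² × 3.27×10⁻⁴ / 4.58×10⁻⁴ = 1.98×10⁻¹¹ F.
C = (1/C₁ + 1/C₂)⁻¹ = 8.76×10⁻¹² F.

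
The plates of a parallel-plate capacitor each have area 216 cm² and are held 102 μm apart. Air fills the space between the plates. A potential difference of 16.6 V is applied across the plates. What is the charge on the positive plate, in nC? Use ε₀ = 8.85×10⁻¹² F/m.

Q ≈ 31.1 nC

A = 216 cm² = 2.16×10⁻² m².
C = ε₀A/d = 8.85×10⁻¹² × 2.16×10⁻² / 1.02×10⁻⁴ = 1.87×10⁻⁹ F.
Q = CV = 1.87×10⁻⁹ × 16.6 = 3.11×10⁻⁸ C.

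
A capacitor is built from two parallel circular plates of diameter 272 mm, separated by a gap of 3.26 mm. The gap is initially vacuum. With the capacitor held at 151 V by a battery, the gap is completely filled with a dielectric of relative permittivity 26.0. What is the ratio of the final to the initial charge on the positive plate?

Battery connected ⇒ V is held fixed.
C₂ = 26.0 C₁ and Q = CV, so Q₂/Q₁ = C₂/C₁ = 26.0.

Q₂/Q₁ ≈ 26.0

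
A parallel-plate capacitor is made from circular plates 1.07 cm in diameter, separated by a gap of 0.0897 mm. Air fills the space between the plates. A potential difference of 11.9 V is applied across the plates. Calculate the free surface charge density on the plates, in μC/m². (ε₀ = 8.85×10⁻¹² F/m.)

A = π(1.07/2 cm)² = 8.99×10⁻⁵ m².
C = ε₀A/d = 8.85×10⁻¹² × 8.99×10⁻⁵ / 8.97×10⁻⁵ = 8.87×10⁻¹² F.
σ = Q/A = CV/A = 8.87×10⁻¹² × 11.9 / 8.99×10⁻⁵ = 1.17×10⁻⁶ C/m².

1.17 μC/m²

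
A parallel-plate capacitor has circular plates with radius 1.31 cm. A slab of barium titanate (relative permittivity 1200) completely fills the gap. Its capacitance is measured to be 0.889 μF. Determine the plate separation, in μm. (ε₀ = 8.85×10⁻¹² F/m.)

A = π(1.31 cm)² = 5.39×10⁻⁴ m².
d = κε₀A/C = 1200 × 8.85×10⁻¹² × 5.39×10⁻⁴ / 8.89×10⁻⁷ = 6.44×10⁻⁶ m.

d ≈ 6.44 μm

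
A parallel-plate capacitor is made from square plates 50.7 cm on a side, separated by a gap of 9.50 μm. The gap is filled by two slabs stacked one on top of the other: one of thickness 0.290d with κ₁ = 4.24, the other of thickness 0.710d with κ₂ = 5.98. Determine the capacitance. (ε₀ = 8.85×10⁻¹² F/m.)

A = (50.7 cm)² = 0.257 m².
Stacked slabs ⇒ two capacitors in series, each with the full plate area.
C₁ = κ₁ε₀A/d₁ = 4.24 × 8.85×10⁻¹² × 0.257 / 2.75×10⁻⁶ = 3.50×10⁻⁶ F.
C₂ = κ₂ε₀A/d₂ = 5.98 × 8.85×10⁻¹² × 0.257 / 6.74×10⁻⁶ = 2.02×10⁻⁶ F.
C = (1/C₁ + 1/C₂)⁻¹ = 1.28×10⁻⁶ F.

C ≈ 1.28 μF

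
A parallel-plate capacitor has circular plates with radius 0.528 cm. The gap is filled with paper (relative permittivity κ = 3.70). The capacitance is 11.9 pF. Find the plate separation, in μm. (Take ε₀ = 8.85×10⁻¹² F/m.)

A = π(0.528 cm)² = 8.76×10⁻⁵ m².
d = κε₀A/C = 3.70 × 8.85×10⁻¹² × 8.76×10⁻⁵ / 1.19×10⁻¹¹ = 2.41×10⁻⁴ m.

241 μm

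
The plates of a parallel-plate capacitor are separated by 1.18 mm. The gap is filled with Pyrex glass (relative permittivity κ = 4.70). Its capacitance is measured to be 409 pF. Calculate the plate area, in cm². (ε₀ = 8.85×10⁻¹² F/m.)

A ≈ 116 cm²

A = Cd/(κε₀) = 4.09×10⁻¹⁰ × 1.18×10⁻³ / (4.70 × 8.85×10⁻¹²) = 1.16×10⁻² m².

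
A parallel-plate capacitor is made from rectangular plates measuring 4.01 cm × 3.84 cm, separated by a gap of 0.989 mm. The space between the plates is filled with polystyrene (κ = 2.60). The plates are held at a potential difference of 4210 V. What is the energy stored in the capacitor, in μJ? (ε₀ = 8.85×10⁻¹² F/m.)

U ≈ 317 μJ

A = 4.01 × 3.84 cm² = 1.54×10⁻³ m².
C = κε₀A/d = 2.60 × 8.85×10⁻¹² × 1.54×10⁻³ / 9.89×10⁻⁴ = 3.58×10⁻¹¹ F.
U = ½CV² = ½ × 3.58×10⁻¹¹ × (4210)² = 3.17×10⁻⁴ J.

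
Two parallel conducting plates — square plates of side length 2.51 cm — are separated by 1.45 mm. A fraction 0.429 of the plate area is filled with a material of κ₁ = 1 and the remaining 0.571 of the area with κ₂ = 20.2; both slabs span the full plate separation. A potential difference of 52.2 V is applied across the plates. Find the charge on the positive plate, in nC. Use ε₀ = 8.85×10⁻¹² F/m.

2.40 nC

A = (2.51 cm)² = 6.30×10⁻⁴ m².
Side-by-side slabs ⇒ two capacitors in parallel, each spanning the full gap.
C₁ = κ₁ε₀A₁/d = 1.00 × 8.85×10⁻¹² × 2.70×10⁻⁴ / 1.45×10⁻³ = 1.65×10⁻¹² F.
C₂ = κ₂ε₀A₂/d = 20.2 × 8.85×10⁻¹² × 3.60×10⁻⁴ / 1.45×10⁻³ = 4.44×10⁻¹¹ F.
C = C₁ + C₂ = 4.60×10⁻¹¹ F.
Q = CV = 4.60×10⁻¹¹ × 52.2 = 2.40×10⁻⁹ C.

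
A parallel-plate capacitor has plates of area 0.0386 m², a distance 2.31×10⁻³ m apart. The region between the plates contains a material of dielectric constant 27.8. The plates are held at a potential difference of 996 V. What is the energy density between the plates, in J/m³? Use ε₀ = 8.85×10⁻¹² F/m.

u ≈ 22.9 J/m³

E = V/d = 996 / 2.31×10⁻³ = 4.31×10⁵ V/m.
u = ½κε₀E² = ½ × 27.8 × 8.85×10⁻¹² × (4.31×10⁵)² = 22.9 J/m³.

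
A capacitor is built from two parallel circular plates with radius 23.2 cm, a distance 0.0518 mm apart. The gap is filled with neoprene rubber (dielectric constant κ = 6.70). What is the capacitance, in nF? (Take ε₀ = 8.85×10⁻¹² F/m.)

C ≈ 194 nF

A = π(23.2 cm)² = 0.169 m².
C = κε₀A/d = 6.70 × 8.85×10⁻¹² × 0.169 / 5.18×10⁻⁵ = 1.94×10⁻⁷ F.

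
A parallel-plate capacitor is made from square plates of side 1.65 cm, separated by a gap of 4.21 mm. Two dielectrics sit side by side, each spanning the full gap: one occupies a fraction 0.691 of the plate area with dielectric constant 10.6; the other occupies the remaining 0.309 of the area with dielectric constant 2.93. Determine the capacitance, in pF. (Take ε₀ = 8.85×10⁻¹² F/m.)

A = (1.65 cm)² = 2.72×10⁻⁴ m².
Side-by-side slabs ⇒ two capacitors in parallel, each spanning the full gap.
C₁ = κ₁ε₀A₁/d = 10.6 × 8.85×10⁻¹² × 1.88×10⁻⁴ / 4.21×10⁻³ = 4.19×10⁻¹² F.
C₂ = κ₂ε₀A₂/d = 2.93 × 8.85×10⁻¹² × 8.41×10⁻⁵ / 4.21×10⁻³ = 5.18×10⁻¹³ F.
C = C₁ + C₂ = 4.71×10⁻¹² F.

C ≈ 4.71 pF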